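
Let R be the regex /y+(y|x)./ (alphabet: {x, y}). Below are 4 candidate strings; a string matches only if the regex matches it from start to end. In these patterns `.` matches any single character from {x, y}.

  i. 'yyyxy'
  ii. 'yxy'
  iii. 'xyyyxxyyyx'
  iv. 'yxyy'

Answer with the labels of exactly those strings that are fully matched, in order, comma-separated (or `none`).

i → match
ii → match
iii → no match — must start with 'y'
iv → no match

i, ii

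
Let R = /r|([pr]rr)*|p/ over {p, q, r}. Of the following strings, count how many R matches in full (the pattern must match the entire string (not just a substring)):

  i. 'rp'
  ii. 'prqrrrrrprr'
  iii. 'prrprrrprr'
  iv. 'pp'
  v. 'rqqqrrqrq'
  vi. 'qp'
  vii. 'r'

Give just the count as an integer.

i → no match
ii → no match
iii → no match
iv → no match
v → no match
vi → no match
vii → match
Total matched: 1

1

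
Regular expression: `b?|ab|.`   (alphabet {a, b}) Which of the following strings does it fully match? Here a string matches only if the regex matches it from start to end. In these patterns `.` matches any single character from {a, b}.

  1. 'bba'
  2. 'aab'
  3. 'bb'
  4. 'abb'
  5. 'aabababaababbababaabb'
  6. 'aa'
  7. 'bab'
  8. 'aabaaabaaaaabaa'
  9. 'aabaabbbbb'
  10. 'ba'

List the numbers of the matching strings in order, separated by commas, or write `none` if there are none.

1 → no match
2 → no match
3 → no match
4 → no match
5 → no match
6 → no match
7 → no match
8 → no match
9 → no match
10 → no match

none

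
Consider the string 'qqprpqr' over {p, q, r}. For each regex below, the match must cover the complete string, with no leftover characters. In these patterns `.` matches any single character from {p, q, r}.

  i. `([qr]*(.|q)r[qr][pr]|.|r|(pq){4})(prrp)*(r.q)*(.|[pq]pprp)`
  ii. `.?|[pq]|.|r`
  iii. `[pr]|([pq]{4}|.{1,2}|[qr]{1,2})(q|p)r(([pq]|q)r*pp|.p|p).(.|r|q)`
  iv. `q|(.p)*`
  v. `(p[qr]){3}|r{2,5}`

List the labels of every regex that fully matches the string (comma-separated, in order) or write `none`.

i → no match
ii → no match
iii → match
iv → no match
v → no match

iii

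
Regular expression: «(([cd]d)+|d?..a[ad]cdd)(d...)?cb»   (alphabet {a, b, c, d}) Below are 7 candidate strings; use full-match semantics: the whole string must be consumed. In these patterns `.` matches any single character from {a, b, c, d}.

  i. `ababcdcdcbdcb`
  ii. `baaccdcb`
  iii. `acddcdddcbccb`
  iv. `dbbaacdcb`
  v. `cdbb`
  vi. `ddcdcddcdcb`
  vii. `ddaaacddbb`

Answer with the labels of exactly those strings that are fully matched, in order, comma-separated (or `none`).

i → no match
ii. `baaccdcb` → no match
iii → no match
iv. `dbbaacdcb` → no match
v. `cdbb` → no match — must end with `cb`
vi. `ddcdcddcdcb` → no match
vii. `ddaaacddbb` → no match — must end with `cb`

none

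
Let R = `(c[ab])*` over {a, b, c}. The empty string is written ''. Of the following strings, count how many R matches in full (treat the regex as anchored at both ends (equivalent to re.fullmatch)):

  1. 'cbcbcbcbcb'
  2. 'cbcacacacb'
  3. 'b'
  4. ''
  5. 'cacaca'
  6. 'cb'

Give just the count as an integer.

5

1 → match
2 → match
3 → no match
4 → match
5 → match
6 → match
Total matched: 5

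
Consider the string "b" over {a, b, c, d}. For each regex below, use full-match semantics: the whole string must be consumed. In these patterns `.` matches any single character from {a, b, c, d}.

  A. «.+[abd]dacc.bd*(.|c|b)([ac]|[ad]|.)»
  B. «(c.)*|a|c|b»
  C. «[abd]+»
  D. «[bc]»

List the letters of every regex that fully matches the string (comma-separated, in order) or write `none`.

B, C, D

A → no match
B → match
C → match
D → match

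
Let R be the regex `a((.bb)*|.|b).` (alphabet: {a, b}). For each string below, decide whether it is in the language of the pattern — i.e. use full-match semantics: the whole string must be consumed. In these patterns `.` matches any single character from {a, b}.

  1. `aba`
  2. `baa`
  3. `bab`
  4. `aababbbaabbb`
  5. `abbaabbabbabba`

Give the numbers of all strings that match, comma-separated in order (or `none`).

1

1 → match
2 → no match — must start with `a`
3 → no match — must start with `a`
4 → no match
5 → no match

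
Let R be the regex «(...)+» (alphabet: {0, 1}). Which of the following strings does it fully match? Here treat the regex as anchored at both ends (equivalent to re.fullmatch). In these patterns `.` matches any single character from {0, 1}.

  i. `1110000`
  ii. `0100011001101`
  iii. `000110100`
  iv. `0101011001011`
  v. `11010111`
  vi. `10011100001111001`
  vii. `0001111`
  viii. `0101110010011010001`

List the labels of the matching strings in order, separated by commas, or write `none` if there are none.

iii

i. `1110000` → no match
ii → no match
iii. `000110100` → match
iv → no match
v. `11010111` → no match
vi → no match
vii. `0001111` → no match
viii → no match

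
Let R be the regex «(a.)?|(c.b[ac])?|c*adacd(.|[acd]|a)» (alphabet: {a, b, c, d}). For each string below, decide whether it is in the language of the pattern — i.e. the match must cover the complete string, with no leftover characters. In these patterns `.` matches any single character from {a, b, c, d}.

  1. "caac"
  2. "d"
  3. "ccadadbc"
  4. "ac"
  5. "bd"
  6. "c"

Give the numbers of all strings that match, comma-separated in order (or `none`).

1 → no match
2 → no match
3 → no match
4 → match
5 → no match
6 → no match

4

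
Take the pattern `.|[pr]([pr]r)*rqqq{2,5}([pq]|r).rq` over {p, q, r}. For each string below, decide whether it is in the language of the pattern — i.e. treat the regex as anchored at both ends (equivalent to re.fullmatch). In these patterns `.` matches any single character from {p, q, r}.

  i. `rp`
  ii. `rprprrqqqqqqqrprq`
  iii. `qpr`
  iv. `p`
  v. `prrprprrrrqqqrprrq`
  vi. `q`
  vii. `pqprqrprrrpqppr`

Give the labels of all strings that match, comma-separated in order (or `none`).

i → no match
ii → match
iii → no match
iv → match
v → no match
vi → match
vii → no match

ii, iv, vi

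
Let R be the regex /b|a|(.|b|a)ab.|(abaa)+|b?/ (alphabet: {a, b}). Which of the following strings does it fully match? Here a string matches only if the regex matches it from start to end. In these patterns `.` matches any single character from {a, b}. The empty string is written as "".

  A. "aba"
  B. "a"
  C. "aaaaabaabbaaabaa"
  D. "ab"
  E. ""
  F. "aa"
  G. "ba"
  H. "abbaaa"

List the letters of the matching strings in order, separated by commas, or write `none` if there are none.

A → no match
B → match
C → no match
D → no match
E → match
F → no match
G → no match
H → no match

B, E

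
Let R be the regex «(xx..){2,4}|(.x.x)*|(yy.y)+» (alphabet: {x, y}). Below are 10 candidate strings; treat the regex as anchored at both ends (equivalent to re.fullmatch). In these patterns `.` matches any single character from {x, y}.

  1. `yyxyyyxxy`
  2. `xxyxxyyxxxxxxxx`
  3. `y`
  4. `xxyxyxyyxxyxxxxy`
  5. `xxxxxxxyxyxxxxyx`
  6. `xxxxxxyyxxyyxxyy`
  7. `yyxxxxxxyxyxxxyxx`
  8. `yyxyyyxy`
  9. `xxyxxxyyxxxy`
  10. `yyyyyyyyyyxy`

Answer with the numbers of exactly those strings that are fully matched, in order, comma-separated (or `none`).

6, 8, 9, 10

1 → no match
2 → no match
3 → no match
4 → no match
5 → no match
6 → match
7 → no match
8 → match
9 → match
10 → match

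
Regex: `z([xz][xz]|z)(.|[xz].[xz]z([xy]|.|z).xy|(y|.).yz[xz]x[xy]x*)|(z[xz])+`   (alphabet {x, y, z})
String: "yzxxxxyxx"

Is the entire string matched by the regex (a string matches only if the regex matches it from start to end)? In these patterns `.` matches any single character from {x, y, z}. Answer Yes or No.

No

Every match must start with "z", but "yzxxxxyxx" does not.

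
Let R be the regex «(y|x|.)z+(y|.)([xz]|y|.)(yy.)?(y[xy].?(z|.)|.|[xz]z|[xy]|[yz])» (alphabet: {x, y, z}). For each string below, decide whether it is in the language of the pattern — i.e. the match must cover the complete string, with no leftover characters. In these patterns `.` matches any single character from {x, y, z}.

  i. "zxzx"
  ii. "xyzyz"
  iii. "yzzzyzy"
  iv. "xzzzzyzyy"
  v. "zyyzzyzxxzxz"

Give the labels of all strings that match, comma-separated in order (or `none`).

iii

i → no match
ii → no match
iii → match
iv → no match
v → no match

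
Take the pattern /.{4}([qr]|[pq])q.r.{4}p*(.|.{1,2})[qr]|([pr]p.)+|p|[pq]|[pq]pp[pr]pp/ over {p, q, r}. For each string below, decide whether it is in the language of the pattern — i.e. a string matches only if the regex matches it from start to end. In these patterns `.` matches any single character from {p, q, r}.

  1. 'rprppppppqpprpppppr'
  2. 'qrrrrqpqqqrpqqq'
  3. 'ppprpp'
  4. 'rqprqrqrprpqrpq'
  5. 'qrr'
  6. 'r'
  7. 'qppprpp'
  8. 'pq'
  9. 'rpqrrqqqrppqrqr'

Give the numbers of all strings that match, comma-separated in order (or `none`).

3

1 → no match
2 → no match
3. 'ppprpp' → match
4 → no match
5. 'qrr' → no match
6. 'r' → no match
7. 'qppprpp' → no match
8. 'pq' → no match
9 → no match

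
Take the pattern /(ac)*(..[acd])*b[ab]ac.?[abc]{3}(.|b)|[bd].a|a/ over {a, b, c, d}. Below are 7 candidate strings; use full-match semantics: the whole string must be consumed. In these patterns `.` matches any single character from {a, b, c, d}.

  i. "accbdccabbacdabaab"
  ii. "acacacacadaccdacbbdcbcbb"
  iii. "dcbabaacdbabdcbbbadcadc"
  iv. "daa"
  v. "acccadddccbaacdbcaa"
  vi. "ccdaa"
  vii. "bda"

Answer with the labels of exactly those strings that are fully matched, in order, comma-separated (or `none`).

iv, vii

i → no match
ii → no match
iii → no match
iv. "daa" → match
v → no match
vi. "ccdaa" → no match
vii. "bda" → match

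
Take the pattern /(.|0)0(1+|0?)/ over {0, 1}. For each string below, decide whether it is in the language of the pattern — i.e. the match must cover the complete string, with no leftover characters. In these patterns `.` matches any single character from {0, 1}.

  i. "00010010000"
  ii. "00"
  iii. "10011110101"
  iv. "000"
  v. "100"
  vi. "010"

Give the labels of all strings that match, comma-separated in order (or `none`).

i → no match
ii → match
iii → no match
iv → match
v → match
vi → no match

ii, iv, v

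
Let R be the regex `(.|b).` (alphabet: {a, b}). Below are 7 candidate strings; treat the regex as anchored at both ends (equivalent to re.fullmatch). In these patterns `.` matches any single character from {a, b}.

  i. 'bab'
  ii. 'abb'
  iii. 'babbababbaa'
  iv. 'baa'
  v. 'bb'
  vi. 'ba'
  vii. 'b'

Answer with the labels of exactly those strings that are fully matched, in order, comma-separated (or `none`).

i. 'bab' → no match
ii. 'abb' → no match
iii. 'babbababbaa' → no match
iv. 'baa' → no match
v. 'bb' → match
vi. 'ba' → match
vii. 'b' → no match

v, vi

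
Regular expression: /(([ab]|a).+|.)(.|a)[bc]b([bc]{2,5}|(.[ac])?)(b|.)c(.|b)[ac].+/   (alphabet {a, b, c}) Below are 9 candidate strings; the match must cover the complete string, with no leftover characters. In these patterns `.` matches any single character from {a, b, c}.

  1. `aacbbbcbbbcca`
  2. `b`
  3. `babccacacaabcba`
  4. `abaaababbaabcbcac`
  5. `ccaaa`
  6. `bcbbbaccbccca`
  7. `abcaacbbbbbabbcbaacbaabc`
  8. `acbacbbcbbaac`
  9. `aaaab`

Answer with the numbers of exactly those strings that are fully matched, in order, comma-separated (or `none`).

1 → no match
2 → no match
3 → no match
4 → match
5 → no match
6 → match
7 → no match
8 → no match
9 → no match

4, 6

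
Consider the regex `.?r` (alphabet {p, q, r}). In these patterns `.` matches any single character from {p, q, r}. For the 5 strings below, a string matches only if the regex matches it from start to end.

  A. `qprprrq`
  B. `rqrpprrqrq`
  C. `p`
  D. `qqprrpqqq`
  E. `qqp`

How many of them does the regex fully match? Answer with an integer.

A → no match — must end with `r`
B → no match — must end with `r`
C → no match — must end with `r`
D → no match — must end with `r`
E → no match — must end with `r`
Total matched: 0

0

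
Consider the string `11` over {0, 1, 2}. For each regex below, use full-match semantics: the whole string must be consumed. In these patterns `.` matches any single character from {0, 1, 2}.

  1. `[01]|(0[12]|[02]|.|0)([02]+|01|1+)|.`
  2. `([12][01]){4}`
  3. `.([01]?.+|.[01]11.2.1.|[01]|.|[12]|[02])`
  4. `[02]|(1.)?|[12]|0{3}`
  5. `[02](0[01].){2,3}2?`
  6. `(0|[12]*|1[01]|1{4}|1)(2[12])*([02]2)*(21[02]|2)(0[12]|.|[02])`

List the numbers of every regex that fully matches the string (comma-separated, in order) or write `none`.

1 → match
2 → no match
3 → match
4 → match
5 → no match
6 → no match

1, 3, 4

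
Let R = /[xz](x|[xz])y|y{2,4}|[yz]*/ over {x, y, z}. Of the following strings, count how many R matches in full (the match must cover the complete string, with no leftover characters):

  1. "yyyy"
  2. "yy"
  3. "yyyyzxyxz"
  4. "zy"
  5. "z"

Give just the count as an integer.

4

1 → match
2 → match
3 → no match
4 → match
5 → match
Total matched: 4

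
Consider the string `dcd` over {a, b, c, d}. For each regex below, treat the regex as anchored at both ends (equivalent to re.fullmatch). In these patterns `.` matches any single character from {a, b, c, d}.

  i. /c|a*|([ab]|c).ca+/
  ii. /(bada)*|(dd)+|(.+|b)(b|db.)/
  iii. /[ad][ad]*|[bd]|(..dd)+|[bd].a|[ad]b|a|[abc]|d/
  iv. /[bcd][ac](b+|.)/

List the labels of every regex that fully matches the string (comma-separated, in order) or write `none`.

iv

i → no match
ii → no match
iii → no match
iv → match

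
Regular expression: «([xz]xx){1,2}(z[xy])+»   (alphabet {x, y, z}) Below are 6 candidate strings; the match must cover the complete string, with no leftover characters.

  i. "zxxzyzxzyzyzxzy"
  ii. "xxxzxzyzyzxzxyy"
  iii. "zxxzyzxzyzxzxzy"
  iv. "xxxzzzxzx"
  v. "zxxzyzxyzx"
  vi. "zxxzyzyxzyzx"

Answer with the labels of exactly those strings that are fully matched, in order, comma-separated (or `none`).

i → match
ii → no match
iii → match
iv → no match
v → no match
vi → no match

i, iii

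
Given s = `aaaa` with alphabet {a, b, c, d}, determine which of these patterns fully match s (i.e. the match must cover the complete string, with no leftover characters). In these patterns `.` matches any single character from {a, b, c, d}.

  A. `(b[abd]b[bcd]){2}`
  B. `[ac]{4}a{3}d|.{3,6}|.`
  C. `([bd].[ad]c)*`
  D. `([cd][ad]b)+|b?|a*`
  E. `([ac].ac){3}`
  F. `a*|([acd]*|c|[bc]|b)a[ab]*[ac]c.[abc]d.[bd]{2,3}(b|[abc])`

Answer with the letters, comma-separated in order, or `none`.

A → no match — must start with `b`
B → match
C → no match
D → match
E → no match — must end with `ac`
F → match

B, D, F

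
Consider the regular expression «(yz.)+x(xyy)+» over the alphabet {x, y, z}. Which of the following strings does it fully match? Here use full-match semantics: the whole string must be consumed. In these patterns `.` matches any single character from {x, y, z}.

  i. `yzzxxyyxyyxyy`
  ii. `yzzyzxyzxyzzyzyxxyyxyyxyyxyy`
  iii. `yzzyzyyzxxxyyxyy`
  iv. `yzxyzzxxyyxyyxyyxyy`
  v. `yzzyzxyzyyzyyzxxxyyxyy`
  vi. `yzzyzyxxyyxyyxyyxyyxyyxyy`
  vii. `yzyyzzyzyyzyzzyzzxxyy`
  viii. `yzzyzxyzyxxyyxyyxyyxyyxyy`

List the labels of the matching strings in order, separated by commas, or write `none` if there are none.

i, ii, iii, iv, v, vi, viii

i → match
ii → match
iii → match
iv → match
v → match
vi → match
vii → no match
viii → match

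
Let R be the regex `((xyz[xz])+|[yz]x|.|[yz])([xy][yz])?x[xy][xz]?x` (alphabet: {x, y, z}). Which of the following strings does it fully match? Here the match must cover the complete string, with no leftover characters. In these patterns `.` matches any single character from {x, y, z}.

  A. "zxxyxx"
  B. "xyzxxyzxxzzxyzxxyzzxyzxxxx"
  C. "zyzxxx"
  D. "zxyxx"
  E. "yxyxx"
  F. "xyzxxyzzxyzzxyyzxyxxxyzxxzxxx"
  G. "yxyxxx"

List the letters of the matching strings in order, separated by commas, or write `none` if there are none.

A, C, D, E, G

A → match
B → no match
C → match
D → match
E → match
F → no match
G → match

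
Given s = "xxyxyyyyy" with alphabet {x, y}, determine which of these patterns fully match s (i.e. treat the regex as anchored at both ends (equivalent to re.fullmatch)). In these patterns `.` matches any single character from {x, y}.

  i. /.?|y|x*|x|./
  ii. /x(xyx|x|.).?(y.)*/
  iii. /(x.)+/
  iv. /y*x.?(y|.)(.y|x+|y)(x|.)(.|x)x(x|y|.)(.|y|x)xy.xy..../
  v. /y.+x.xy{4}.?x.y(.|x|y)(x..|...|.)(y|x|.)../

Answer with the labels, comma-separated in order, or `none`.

i → no match
ii → match
iii → no match
iv → no match
v → no match — must start with "y"

ii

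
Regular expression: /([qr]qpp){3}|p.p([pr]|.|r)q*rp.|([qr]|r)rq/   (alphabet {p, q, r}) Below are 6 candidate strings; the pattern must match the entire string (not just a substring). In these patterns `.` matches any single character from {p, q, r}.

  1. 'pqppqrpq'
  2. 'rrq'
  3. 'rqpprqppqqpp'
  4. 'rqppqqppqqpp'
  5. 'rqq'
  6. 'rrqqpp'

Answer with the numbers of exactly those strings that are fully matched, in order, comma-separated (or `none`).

1 → match
2 → match
3 → match
4 → match
5 → no match
6 → no match

1, 2, 3, 4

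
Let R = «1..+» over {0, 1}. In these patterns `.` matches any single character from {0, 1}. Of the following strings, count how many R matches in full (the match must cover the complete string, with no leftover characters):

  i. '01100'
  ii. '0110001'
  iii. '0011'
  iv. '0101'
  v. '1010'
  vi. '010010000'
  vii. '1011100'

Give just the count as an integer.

2

i → no match — must start with '1'
ii → no match — must start with '1'
iii → no match — must start with '1'
iv → no match — must start with '1'
v → match
vi → no match — must start with '1'
vii → match
Total matched: 2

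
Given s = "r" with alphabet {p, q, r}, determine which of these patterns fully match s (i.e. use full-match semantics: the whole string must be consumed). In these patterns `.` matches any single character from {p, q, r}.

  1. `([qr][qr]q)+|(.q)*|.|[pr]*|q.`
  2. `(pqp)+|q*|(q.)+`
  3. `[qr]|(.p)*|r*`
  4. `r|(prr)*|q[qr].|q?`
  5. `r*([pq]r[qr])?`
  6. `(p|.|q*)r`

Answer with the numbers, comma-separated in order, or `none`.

1, 3, 4, 5, 6

1 → match
2 → no match
3 → match
4 → match
5 → match
6 → match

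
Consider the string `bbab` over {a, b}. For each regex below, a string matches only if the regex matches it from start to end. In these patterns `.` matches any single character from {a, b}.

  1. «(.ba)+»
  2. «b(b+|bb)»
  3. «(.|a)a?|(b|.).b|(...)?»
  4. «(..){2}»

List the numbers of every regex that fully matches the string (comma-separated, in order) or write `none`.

4

1 → no match — must end with `ba`
2 → no match
3 → no match
4 → match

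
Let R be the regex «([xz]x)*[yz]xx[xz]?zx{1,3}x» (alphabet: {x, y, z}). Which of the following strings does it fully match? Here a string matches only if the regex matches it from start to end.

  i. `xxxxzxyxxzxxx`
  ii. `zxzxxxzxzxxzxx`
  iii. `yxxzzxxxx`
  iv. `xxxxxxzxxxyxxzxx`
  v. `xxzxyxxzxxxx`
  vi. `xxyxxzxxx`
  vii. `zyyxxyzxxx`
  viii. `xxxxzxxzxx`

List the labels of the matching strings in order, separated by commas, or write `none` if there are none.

i → match
ii → match
iii. `yxxzzxxxx` → match
iv → match
v. `xxzxyxxzxxxx` → match
vi. `xxyxxzxxx` → match
vii. `zyyxxyzxxx` → no match
viii. `xxxxzxxzxx` → match

i, ii, iii, iv, v, vi, viii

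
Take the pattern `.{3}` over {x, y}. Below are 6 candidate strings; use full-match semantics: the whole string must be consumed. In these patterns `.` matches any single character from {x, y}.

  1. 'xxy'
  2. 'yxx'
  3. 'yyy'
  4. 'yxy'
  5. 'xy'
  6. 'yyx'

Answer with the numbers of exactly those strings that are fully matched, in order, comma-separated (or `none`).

1 → match
2 → match
3 → match
4 → match
5 → no match
6 → match

1, 2, 3, 4, 6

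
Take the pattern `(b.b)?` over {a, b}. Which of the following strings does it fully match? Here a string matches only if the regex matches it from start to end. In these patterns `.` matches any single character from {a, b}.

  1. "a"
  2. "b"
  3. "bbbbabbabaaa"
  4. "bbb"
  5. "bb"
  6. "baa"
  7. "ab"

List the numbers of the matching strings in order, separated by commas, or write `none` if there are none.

1 → no match
2 → no match
3 → no match
4 → match
5 → no match
6 → no match
7 → no match

4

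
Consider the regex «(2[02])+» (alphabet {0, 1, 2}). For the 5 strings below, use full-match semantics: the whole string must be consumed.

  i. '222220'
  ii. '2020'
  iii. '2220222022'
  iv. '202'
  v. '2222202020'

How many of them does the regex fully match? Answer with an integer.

4

i → match
ii → match
iii → match
iv → no match
v → match
Total matched: 4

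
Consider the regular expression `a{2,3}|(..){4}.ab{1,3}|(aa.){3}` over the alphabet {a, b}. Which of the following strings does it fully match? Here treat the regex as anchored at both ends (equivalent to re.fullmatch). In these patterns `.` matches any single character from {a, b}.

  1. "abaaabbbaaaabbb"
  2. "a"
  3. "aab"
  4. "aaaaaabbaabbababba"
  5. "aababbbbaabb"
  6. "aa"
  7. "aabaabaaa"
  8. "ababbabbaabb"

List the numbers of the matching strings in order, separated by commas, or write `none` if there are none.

5, 6, 7, 8

1 → no match
2 → no match
3 → no match
4 → no match
5 → match
6 → match
7 → match
8 → match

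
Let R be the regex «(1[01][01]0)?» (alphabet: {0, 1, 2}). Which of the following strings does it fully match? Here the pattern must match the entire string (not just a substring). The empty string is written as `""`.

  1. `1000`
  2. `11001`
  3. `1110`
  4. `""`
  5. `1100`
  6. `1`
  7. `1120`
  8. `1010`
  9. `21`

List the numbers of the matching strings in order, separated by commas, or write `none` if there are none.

1 → match
2 → no match
3 → match
4 → match
5 → match
6 → no match
7 → no match
8 → match
9 → no match

1, 3, 4, 5, 8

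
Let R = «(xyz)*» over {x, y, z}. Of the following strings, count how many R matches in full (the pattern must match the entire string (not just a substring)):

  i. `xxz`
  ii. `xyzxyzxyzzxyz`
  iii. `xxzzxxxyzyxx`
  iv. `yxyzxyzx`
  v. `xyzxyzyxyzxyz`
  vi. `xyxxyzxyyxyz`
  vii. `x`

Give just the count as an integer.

i → no match
ii → no match
iii → no match
iv → no match
v → no match
vi → no match
vii → no match
Total matched: 0

0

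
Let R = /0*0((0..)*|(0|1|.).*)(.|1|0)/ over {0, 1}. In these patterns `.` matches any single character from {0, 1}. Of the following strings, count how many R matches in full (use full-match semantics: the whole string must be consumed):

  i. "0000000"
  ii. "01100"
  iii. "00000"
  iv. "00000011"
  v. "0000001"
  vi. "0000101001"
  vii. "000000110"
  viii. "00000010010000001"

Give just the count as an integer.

8

i → match
ii → match
iii → match
iv → match
v → match
vi → match
vii → match
viii → match
Total matched: 8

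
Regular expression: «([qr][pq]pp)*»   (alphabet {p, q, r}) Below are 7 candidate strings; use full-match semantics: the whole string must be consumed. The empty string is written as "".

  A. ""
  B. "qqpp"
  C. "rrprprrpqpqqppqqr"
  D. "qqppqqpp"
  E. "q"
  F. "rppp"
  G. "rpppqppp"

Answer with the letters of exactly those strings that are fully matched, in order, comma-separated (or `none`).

A → match
B → match
C → no match
D → match
E → no match
F → match
G → match

A, B, D, F, G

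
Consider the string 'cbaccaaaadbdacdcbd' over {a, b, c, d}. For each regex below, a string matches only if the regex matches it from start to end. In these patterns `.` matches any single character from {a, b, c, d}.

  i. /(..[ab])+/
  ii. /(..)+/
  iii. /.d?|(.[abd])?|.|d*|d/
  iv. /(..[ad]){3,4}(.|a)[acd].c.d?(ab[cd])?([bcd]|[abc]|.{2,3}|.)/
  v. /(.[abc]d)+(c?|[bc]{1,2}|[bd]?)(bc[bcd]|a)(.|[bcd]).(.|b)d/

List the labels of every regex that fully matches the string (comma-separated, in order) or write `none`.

ii, iv

i → no match
ii → match
iii → no match
iv → match
v → no match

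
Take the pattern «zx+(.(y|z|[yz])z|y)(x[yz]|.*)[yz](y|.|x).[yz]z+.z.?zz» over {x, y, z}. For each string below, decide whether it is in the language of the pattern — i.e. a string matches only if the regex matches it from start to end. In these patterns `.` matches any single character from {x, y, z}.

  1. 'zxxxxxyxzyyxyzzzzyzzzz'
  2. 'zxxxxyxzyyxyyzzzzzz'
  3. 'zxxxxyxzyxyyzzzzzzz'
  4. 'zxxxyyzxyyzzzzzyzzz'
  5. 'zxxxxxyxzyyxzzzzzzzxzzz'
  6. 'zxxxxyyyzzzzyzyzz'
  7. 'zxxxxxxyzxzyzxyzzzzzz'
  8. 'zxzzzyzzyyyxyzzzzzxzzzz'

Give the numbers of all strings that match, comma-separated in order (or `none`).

1 → match
2 → match
3 → match
4 → match
5 → match
6 → match
7 → match
8 → match

1, 2, 3, 4, 5, 6, 7, 8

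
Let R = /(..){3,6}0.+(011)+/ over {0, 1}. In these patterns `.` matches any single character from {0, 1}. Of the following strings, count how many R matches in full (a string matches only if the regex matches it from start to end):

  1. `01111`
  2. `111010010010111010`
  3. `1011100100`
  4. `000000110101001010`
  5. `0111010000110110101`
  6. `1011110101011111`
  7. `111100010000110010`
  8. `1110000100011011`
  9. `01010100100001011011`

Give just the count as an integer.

2

1 → no match — must end with `011`
2 → no match — must end with `011`
3 → no match — must end with `011`
4 → no match — must end with `011`
5 → no match — must end with `011`
6 → no match — must end with `011`
7 → no match — must end with `011`
8 → match
9 → match
Total matched: 2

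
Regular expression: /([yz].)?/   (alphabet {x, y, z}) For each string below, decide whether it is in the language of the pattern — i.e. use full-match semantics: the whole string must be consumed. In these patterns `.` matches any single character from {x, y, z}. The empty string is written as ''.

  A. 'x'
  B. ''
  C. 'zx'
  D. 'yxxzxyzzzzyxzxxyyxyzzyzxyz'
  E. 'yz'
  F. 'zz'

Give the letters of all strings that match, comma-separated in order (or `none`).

B, C, E, F

A → no match
B → match
C → match
D → no match
E → match
F → match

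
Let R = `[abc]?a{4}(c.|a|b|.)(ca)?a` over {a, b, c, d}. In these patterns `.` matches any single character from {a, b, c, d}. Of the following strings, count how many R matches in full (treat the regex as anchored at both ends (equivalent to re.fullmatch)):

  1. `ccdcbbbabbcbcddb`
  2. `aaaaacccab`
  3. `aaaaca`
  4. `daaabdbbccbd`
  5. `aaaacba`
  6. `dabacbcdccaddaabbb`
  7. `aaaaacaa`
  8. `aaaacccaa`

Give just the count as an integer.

1 → no match — must end with `a`
2 → no match — must end with `a`
3 → match
4 → no match — must end with `a`
5 → match
6 → no match — must end with `a`
7 → match
8 → match
Total matched: 4

4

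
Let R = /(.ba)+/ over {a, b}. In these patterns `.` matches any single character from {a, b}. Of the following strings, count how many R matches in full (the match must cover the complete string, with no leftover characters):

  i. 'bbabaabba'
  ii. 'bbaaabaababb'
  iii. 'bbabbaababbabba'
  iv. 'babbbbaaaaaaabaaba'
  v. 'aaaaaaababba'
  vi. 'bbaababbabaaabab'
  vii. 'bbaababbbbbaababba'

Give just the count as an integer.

i → no match
ii → no match — must end with 'ba'
iii → match
iv → no match
v → no match
vi → no match — must end with 'ba'
vii → no match
Total matched: 1

1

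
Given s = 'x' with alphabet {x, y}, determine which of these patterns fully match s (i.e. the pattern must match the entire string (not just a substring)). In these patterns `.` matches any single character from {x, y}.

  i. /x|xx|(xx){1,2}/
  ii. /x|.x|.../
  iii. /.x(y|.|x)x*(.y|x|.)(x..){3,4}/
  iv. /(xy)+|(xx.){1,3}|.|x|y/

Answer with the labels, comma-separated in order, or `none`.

i, ii, iv

i → match
ii → match
iii → no match
iv → match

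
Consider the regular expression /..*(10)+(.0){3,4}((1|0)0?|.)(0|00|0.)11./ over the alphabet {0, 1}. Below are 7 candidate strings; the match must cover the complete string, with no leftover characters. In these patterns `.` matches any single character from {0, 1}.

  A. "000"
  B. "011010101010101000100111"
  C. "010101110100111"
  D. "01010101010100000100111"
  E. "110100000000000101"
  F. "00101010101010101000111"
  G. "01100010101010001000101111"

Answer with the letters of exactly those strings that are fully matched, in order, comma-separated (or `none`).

B, D, F, G

A → no match
B → match
C → no match
D → match
E → no match
F → match
G → match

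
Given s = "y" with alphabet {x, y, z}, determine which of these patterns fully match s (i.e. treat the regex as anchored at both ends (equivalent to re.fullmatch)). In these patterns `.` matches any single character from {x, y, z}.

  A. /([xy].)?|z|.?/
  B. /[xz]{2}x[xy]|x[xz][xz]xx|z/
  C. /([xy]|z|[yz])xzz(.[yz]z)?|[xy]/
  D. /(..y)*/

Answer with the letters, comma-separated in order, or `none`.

A, C

A → match
B → no match
C → match
D → no match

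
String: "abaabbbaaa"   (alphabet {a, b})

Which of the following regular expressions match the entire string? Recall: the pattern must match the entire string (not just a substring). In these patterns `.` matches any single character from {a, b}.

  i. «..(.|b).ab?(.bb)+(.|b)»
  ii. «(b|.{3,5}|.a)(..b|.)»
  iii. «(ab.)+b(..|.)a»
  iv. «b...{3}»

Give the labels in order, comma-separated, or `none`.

iii

i → no match
ii → no match
iii → match
iv → no match — must start with "b"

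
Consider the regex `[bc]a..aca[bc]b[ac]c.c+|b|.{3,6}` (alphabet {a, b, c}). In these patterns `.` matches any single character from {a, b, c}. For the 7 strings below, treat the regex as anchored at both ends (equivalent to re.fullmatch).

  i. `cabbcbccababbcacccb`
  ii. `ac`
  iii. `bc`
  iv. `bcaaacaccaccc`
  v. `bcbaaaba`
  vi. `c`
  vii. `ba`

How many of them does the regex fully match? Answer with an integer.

0

i → no match
ii → no match
iii → no match
iv → no match
v → no match
vi → no match
vii → no match
Total matched: 0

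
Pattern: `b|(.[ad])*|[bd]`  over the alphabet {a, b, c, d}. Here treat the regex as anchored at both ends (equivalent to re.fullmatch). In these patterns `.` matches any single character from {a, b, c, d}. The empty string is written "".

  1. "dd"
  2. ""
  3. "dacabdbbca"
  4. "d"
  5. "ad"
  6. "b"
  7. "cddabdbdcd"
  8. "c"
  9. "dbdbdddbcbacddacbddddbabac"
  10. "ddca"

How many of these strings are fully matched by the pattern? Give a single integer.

1. "dd" → match
2. "" → match
3. "dacabdbbca" → no match
4. "d" → match
5. "ad" → match
6. "b" → match
7. "cddabdbdcd" → match
8. "c" → no match
9 → no match
10. "ddca" → match
Total matched: 7

7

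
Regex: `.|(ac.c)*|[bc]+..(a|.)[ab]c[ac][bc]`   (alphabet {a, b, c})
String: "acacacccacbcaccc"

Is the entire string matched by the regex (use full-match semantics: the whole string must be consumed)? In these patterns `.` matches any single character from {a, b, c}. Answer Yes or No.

Yes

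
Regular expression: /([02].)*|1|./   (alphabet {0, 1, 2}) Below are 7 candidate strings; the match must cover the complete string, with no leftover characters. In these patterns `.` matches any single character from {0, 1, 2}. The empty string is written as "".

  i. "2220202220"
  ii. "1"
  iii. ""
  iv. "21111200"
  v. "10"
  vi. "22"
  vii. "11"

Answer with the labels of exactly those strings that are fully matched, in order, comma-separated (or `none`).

i → match
ii → match
iii → match
iv → no match
v → no match
vi → match
vii → no match

i, ii, iii, vi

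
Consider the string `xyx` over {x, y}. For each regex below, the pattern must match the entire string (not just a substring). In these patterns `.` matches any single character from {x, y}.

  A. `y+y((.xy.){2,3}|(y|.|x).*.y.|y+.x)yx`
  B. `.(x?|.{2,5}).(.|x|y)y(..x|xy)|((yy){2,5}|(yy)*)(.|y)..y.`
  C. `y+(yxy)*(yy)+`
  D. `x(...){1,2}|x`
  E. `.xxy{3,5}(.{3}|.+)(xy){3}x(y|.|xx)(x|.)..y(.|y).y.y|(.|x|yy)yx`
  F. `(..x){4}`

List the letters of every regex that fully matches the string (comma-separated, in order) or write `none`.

A → no match — must start with `y`
B → no match
C → no match — must start with `y`
D → no match
E → match
F → no match

E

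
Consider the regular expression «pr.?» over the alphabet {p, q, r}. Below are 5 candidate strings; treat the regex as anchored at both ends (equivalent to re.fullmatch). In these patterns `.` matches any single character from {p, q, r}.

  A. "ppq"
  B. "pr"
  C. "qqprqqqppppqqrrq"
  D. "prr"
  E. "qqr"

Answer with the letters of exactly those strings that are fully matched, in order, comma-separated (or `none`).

A → no match — must start with "pr"
B → match
C → no match — must start with "pr"
D → match
E → no match — must start with "pr"

B, D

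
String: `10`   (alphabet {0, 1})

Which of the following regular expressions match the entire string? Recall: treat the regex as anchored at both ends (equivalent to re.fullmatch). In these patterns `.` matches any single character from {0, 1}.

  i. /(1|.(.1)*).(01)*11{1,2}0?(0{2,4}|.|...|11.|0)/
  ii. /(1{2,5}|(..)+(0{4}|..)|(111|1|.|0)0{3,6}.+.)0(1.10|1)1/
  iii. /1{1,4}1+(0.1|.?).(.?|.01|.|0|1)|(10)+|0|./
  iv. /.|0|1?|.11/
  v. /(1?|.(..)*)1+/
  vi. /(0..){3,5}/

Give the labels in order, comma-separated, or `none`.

i → no match
ii → no match — must end with `1`
iii → match
iv → no match
v → no match — must end with `1`
vi → no match — must start with `0`

iii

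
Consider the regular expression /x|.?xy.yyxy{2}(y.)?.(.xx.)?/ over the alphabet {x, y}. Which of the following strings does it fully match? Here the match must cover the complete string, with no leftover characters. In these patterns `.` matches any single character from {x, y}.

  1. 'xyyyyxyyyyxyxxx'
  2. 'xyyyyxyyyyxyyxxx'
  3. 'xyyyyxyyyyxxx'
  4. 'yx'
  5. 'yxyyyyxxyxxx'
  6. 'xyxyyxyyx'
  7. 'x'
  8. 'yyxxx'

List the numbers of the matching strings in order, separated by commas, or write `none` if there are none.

1 → match
2 → no match
3 → match
4 → no match
5 → no match
6 → match
7 → match
8 → no match

1, 3, 6, 7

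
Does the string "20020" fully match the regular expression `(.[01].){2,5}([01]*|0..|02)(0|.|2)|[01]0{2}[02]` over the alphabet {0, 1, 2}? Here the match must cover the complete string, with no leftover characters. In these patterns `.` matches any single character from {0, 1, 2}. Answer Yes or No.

No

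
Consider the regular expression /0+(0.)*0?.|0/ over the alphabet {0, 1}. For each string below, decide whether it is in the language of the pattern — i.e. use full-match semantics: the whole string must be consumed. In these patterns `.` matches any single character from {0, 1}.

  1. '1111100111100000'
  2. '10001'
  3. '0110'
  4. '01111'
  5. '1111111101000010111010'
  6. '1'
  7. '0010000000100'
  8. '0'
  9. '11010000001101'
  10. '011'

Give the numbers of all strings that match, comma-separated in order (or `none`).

7, 8

1 → no match — must start with '0'
2. '10001' → no match — must start with '0'
3. '0110' → no match
4. '01111' → no match
5 → no match — must start with '0'
6. '1' → no match — must start with '0'
7 → match
8. '0' → match
9 → no match — must start with '0'
10. '011' → no match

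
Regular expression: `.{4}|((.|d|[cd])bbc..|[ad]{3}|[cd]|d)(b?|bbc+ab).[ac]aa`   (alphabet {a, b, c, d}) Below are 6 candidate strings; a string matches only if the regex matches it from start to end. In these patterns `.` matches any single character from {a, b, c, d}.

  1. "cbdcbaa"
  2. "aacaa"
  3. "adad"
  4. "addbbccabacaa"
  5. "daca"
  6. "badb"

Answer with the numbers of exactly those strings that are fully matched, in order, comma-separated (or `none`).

3, 4, 5, 6

1. "cbdcbaa" → no match
2. "aacaa" → no match
3. "adad" → match
4 → match
5. "daca" → match
6. "badb" → match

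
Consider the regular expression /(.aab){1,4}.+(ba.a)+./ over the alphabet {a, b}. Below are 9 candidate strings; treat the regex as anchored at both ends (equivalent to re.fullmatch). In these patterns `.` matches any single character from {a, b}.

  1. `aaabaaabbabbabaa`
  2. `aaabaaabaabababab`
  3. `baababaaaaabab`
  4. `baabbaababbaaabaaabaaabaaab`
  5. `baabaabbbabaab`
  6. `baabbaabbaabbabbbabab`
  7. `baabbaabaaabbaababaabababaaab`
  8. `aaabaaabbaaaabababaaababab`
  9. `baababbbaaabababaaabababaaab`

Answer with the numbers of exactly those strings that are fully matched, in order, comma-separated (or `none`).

1 → match
2 → match
3 → no match
4 → match
5 → no match
6 → match
7 → match
8 → match
9 → match

1, 2, 4, 6, 7, 8, 9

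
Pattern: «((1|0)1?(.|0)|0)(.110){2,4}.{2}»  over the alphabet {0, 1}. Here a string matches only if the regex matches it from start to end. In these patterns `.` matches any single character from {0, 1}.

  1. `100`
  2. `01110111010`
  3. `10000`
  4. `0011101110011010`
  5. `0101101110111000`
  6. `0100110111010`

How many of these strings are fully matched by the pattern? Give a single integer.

4

1 → no match
2 → match
3 → no match
4 → match
5 → match
6 → match
Total matched: 4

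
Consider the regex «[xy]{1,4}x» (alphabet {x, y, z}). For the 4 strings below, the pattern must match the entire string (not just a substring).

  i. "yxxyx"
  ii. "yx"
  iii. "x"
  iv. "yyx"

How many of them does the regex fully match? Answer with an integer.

i. "yxxyx" → match
ii. "yx" → match
iii. "x" → no match
iv. "yyx" → match
Total matched: 3

3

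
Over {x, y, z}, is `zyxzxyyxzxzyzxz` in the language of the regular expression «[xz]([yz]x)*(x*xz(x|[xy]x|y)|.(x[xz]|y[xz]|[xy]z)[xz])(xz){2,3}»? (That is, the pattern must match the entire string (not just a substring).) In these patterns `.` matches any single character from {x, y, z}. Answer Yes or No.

No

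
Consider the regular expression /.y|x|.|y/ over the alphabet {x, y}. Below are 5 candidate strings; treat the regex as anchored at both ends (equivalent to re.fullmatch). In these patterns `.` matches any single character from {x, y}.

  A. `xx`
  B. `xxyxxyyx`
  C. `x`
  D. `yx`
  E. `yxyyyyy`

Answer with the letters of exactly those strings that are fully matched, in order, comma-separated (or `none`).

A → no match
B → no match
C → match
D → no match
E → no match

C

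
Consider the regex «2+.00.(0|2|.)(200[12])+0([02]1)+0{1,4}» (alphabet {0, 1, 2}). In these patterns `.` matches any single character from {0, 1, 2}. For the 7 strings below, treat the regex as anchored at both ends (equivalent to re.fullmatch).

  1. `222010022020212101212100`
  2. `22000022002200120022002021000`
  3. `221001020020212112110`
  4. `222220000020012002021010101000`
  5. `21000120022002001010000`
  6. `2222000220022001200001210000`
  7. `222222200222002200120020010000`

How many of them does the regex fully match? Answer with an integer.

4

1 → no match
2 → match
3 → no match
4 → match
5 → match
6 → no match
7 → match
Total matched: 4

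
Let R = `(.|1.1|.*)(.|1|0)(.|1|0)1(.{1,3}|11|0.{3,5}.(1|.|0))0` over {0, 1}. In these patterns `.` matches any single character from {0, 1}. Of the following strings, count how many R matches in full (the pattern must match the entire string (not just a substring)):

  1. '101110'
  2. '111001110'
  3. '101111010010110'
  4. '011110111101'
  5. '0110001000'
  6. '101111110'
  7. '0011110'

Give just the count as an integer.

1 → match
2 → match
3 → match
4 → no match — must end with '0'
5 → match
6 → match
7 → match
Total matched: 6

6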